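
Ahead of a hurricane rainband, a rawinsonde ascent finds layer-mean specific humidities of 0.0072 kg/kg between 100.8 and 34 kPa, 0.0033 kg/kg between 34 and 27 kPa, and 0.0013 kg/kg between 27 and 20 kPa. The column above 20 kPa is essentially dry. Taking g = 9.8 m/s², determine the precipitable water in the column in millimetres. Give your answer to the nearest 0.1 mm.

Precipitable water is the column-integrated vapour mass per unit area: PW = (1/g) Σ q̄ Δp, with q in kg/kg and Δp in Pa (1 kg/m² of water = 1 mm).
Layer 100.8–34 kPa: Δp = 668 hPa = 66800 Pa, q̄ = 0.0072 kg/kg → 0.0072 × 66800 / 9.8 = 49.08 mm
Layer 34–27 kPa: Δp = 70 hPa = 7000 Pa, q̄ = 0.0033 kg/kg → 0.0033 × 7000 / 9.8 = 2.36 mm
Layer 27–20 kPa: Δp = 70 hPa = 7000 Pa, q̄ = 0.0013 kg/kg → 0.0013 × 7000 / 9.8 = 0.93 mm
PW = 49.08 + 2.36 + 0.93 = 52.37 ≈ 52.4 mm.

PW ≈ 52.4 mm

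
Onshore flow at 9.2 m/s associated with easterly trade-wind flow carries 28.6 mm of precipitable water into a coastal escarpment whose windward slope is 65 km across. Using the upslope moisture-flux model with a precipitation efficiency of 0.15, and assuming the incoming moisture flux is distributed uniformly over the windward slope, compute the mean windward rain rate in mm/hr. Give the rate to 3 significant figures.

R ≈ 2.19 mm/hr

Incoming column moisture flux per unit ridge length: F = V × PW = 9.2 × 28.6 = 263.12 mm·m/s.
Spread over the 65 km slope with efficiency ε = 0.15: R = ε·F/W = 0.15 × 263.12 / 65000 m = 6.072e-04 mm/s.
R = 6.072e-04 × 3600 = 2.19 mm/hr.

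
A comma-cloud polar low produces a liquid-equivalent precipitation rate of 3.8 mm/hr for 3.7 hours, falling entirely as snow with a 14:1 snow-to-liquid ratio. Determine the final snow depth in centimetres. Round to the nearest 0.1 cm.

Liquid-equivalent depth = 3.8 × 3.7 = 14.06 mm.
Snow depth = 14.06 mm × 14 = 196.84 mm = 19.7 cm.

snow depth ≈ 19.7 cm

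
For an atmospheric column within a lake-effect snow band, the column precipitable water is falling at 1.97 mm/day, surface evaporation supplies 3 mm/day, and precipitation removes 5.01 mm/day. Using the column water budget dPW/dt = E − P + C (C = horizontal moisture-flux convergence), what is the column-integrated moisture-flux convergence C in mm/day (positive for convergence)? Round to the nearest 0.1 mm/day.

dPW/dt = -1.97 mm/day.
C = dPW/dt − E + P = (-1.97) − 3 + 5.01 = 0.0 mm/day.

C ≈ 0.0 mm/day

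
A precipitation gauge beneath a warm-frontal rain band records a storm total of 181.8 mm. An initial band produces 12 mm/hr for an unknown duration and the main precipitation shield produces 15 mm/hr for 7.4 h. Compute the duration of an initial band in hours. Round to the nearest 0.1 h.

duration ≈ 5.9 h

Known phases: 15 × 7.4 = 111 mm.
Remaining depth = 181.8 − 111 = 70.8 mm.
Duration = 70.8 / 12 = 5.9 h.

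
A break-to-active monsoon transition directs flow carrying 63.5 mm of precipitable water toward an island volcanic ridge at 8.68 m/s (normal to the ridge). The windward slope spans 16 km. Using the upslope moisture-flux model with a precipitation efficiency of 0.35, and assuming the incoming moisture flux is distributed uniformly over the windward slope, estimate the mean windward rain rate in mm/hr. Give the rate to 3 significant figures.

R ≈ 43.4 mm/hr

Incoming column moisture flux per unit ridge length: F = V × PW = 8.68 × 63.5 = 551.18 mm·m/s.
Spread over the 16 km slope with efficiency ε = 0.35: R = ε·F/W = 0.35 × 551.18 / 16000 m = 1.206e-02 mm/s.
R = 1.206e-02 × 3600 = 43.4 mm/hr.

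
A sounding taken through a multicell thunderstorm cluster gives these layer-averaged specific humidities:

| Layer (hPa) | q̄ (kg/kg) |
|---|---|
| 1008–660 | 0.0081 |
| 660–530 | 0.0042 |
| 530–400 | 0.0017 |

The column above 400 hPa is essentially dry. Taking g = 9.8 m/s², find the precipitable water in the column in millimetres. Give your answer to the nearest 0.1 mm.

PW ≈ 36.6 mm

Precipitable water is the column-integrated vapour mass per unit area: PW = (1/g) Σ q̄ Δp, with q in kg/kg and Δp in Pa (1 kg/m² of water = 1 mm).
Layer 1008–660 hPa: Δp = 348 hPa = 34800 Pa, q̄ = 0.0081 kg/kg → 0.0081 × 34800 / 9.8 = 28.76 mm
Layer 660–530 hPa: Δp = 130 hPa = 13000 Pa, q̄ = 0.0042 kg/kg → 0.0042 × 13000 / 9.8 = 5.57 mm
Layer 530–400 hPa: Δp = 130 hPa = 13000 Pa, q̄ = 0.0017 kg/kg → 0.0017 × 13000 / 9.8 = 2.26 mm
PW = 28.76 + 5.57 + 2.26 = 36.59 ≈ 36.6 mm.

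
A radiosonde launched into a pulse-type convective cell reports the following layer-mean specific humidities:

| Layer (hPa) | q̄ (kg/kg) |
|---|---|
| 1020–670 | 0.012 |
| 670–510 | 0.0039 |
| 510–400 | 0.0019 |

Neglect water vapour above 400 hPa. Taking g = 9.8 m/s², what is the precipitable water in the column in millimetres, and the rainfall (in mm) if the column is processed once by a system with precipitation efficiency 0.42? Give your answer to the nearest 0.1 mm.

Precipitable water is the column-integrated vapour mass per unit area: PW = (1/g) Σ q̄ Δp, with q in kg/kg and Δp in Pa (1 kg/m² of water = 1 mm).
Layer 1020–670 hPa: Δp = 350 hPa = 35000 Pa, q̄ = 0.012 kg/kg → 0.012 × 35000 / 9.8 = 42.86 mm
Layer 670–510 hPa: Δp = 160 hPa = 16000 Pa, q̄ = 0.0039 kg/kg → 0.0039 × 16000 / 9.8 = 6.37 mm
Layer 510–400 hPa: Δp = 110 hPa = 11000 Pa, q̄ = 0.0019 kg/kg → 0.0019 × 11000 / 9.8 = 2.13 mm
PW = 42.86 + 6.37 + 2.13 = 51.36 ≈ 51.4 mm.
Rainfall = ε × PW = 0.42 × 51.4 = 21.6 mm.

PW ≈ 51.4 mm; rainfall ≈ 21.6 mm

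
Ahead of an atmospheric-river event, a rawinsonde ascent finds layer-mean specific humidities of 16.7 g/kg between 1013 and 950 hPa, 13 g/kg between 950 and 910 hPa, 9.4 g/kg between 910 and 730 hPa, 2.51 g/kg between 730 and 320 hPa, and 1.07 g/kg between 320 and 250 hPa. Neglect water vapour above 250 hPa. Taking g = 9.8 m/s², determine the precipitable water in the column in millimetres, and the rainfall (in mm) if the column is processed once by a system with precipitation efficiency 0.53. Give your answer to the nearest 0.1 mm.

Precipitable water is the column-integrated vapour mass per unit area: PW = (1/g) Σ q̄ Δp, with q in kg/kg and Δp in Pa (1 kg/m² of water = 1 mm).
Layer 1013–950 hPa: Δp = 63 hPa = 6300 Pa, q̄ = 0.0167 kg/kg → 0.0167 × 6300 / 9.8 = 10.74 mm
Layer 950–910 hPa: Δp = 40 hPa = 4000 Pa, q̄ = 0.013 kg/kg → 0.013 × 4000 / 9.8 = 5.31 mm
Layer 910–730 hPa: Δp = 180 hPa = 18000 Pa, q̄ = 0.0094 kg/kg → 0.0094 × 18000 / 9.8 = 17.27 mm
Layer 730–320 hPa: Δp = 410 hPa = 41000 Pa, q̄ = 0.00251 kg/kg → 0.00251 × 41000 / 9.8 = 10.50 mm
Layer 320–250 hPa: Δp = 70 hPa = 7000 Pa, q̄ = 0.00107 kg/kg → 0.00107 × 7000 / 9.8 = 0.76 mm
PW = 10.74 + 5.31 + 17.27 + 10.50 + 0.76 = 44.58 ≈ 44.6 mm.
Rainfall = ε × PW = 0.53 × 44.6 = 23.6 mm.

PW ≈ 44.6 mm; rainfall ≈ 23.6 mm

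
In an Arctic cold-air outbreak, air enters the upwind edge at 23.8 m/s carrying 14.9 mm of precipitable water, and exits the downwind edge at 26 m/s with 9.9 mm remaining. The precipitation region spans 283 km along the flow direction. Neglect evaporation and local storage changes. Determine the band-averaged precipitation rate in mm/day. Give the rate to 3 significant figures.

Column moisture flux per unit crosswind length is F = V × PW.
Inflow: F_in = 23.8 × 14.9 = 354.62 mm·m/s
Outflow: F_out = 26 × 9.9 = 257.4 mm·m/s
Steady-state rate R = (F_in − F_out)/L = (354.62 − 257.4) / 283000 m = 3.435e-04 mm/s.
R = 3.435e-04 × 3600 × 24 = 29.7 mm/day.

R ≈ 29.7 mm/day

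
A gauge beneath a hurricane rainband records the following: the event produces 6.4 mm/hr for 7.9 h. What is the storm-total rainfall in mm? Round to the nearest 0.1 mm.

Total = Σ Rᵢ Δtᵢ = 6.4 × 7.9
      = 50.56 = 50.6 mm.

total ≈ 50.6 mm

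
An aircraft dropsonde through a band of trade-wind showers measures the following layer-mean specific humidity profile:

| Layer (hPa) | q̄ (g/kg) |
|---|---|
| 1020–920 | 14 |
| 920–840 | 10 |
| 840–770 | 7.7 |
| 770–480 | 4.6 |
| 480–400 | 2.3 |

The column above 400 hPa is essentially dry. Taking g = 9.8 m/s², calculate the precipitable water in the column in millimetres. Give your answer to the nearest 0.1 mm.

PW ≈ 43.4 mm

Precipitable water is the column-integrated vapour mass per unit area: PW = (1/g) Σ q̄ Δp, with q in kg/kg and Δp in Pa (1 kg/m² of water = 1 mm).
Layer 1020–920 hPa: Δp = 100 hPa = 10000 Pa, q̄ = 0.014 kg/kg → 0.014 × 10000 / 9.8 = 14.29 mm
Layer 920–840 hPa: Δp = 80 hPa = 8000 Pa, q̄ = 0.01 kg/kg → 0.01 × 8000 / 9.8 = 8.16 mm
Layer 840–770 hPa: Δp = 70 hPa = 7000 Pa, q̄ = 0.0077 kg/kg → 0.0077 × 7000 / 9.8 = 5.50 mm
Layer 770–480 hPa: Δp = 290 hPa = 29000 Pa, q̄ = 0.0046 kg/kg → 0.0046 × 29000 / 9.8 = 13.61 mm
Layer 480–400 hPa: Δp = 80 hPa = 8000 Pa, q̄ = 0.0023 kg/kg → 0.0023 × 8000 / 9.8 = 1.88 mm
PW = 14.29 + 8.16 + 5.50 + 13.61 + 1.88 = 43.44 ≈ 43.4 mm.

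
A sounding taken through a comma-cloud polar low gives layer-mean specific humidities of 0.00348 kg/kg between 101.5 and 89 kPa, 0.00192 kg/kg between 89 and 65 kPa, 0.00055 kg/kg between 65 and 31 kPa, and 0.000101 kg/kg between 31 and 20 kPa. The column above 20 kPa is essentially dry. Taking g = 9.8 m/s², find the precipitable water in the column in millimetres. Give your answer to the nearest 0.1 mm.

PW ≈ 11.2 mm

Precipitable water is the column-integrated vapour mass per unit area: PW = (1/g) Σ q̄ Δp, with q in kg/kg and Δp in Pa (1 kg/m² of water = 1 mm).
Layer 101.5–89 kPa: Δp = 125 hPa = 12500 Pa, q̄ = 0.00348 kg/kg → 0.00348 × 12500 / 9.8 = 4.44 mm
Layer 89–65 kPa: Δp = 240 hPa = 24000 Pa, q̄ = 0.00192 kg/kg → 0.00192 × 24000 / 9.8 = 4.70 mm
Layer 65–31 kPa: Δp = 340 hPa = 34000 Pa, q̄ = 0.00055 kg/kg → 0.00055 × 34000 / 9.8 = 1.91 mm
Layer 31–20 kPa: Δp = 110 hPa = 11000 Pa, q̄ = 0.000101 kg/kg → 0.000101 × 11000 / 9.8 = 0.11 mm
PW = 4.44 + 4.70 + 1.91 + 0.11 = 11.16 ≈ 11.2 mm.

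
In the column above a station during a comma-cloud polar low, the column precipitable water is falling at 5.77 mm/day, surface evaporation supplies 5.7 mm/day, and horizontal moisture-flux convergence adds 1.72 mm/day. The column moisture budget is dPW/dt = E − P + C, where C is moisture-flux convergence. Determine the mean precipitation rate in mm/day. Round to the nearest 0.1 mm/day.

P ≈ 13.2 mm/day

dPW/dt = -5.77 mm/day.
P = E + C − dPW/dt = 5.7 + (1.72) − (-5.77) = 13.2 mm/day.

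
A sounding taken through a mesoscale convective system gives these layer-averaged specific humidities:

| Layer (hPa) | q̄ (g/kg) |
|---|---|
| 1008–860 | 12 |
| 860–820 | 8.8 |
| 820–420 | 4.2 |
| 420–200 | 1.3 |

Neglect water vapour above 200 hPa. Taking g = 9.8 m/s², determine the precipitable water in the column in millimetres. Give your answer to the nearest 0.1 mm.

Precipitable water is the column-integrated vapour mass per unit area: PW = (1/g) Σ q̄ Δp, with q in kg/kg and Δp in Pa (1 kg/m² of water = 1 mm).
Layer 1008–860 hPa: Δp = 148 hPa = 14800 Pa, q̄ = 0.012 kg/kg → 0.012 × 14800 / 9.8 = 18.12 mm
Layer 860–820 hPa: Δp = 40 hPa = 4000 Pa, q̄ = 0.0088 kg/kg → 0.0088 × 4000 / 9.8 = 3.59 mm
Layer 820–420 hPa: Δp = 400 hPa = 40000 Pa, q̄ = 0.0042 kg/kg → 0.0042 × 40000 / 9.8 = 17.14 mm
Layer 420–200 hPa: Δp = 220 hPa = 22000 Pa, q̄ = 0.0013 kg/kg → 0.0013 × 22000 / 9.8 = 2.92 mm
PW = 18.12 + 3.59 + 17.14 + 2.92 = 41.77 ≈ 41.8 mm.

PW ≈ 41.8 mm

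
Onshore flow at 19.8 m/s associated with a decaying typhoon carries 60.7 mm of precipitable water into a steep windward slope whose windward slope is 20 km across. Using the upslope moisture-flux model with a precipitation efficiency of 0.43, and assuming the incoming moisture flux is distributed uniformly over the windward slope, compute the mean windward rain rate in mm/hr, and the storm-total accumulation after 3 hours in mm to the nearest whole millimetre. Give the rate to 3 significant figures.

Incoming column moisture flux per unit ridge length: F = V × PW = 19.8 × 60.7 = 1201.86 mm·m/s.
Spread over the 20 km slope with efficiency ε = 0.43: R = ε·F/W = 0.43 × 1201.86 / 20000 m = 2.584e-02 mm/s.
R = 2.584e-02 × 3600 = 93.0 mm/hr.
Over 3 h: total = 93.0 × 3 = 279 mm.

R ≈ 93.0 mm/hr; total ≈ 279 mm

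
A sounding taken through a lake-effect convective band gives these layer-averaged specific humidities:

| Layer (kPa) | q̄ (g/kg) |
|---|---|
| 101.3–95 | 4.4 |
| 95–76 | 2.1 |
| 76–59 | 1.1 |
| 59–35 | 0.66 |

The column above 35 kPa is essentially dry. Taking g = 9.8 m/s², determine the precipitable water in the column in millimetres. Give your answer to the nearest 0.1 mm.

Precipitable water is the column-integrated vapour mass per unit area: PW = (1/g) Σ q̄ Δp, with q in kg/kg and Δp in Pa (1 kg/m² of water = 1 mm).
Layer 101.3–95 kPa: Δp = 63 hPa = 6300 Pa, q̄ = 0.0044 kg/kg → 0.0044 × 6300 / 9.8 = 2.83 mm
Layer 95–76 kPa: Δp = 190 hPa = 19000 Pa, q̄ = 0.0021 kg/kg → 0.0021 × 19000 / 9.8 = 4.07 mm
Layer 76–59 kPa: Δp = 170 hPa = 17000 Pa, q̄ = 0.0011 kg/kg → 0.0011 × 17000 / 9.8 = 1.91 mm
Layer 59–35 kPa: Δp = 240 hPa = 24000 Pa, q̄ = 0.00066 kg/kg → 0.00066 × 24000 / 9.8 = 1.62 mm
PW = 2.83 + 4.07 + 1.91 + 1.62 = 10.43 ≈ 10.4 mm.

PW ≈ 10.4 mm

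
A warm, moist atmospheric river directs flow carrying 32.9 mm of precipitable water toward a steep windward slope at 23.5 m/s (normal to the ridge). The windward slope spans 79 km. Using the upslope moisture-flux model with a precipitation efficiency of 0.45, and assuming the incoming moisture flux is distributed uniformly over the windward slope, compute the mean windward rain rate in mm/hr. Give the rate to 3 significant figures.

Incoming column moisture flux per unit ridge length: F = V × PW = 23.5 × 32.9 = 773.15 mm·m/s.
Spread over the 79 km slope with efficiency ε = 0.45: R = ε·F/W = 0.45 × 773.15 / 79000 m = 4.404e-03 mm/s.
R = 4.404e-03 × 3600 = 15.9 mm/hr.

R ≈ 15.9 mm/hr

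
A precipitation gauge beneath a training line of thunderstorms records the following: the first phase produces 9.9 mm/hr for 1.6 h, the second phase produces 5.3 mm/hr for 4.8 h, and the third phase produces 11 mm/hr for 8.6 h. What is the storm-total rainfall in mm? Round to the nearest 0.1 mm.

total ≈ 135.9 mm

Total = Σ Rᵢ Δtᵢ = 9.9 × 1.6 + 5.3 × 4.8 + 11 × 8.6
      = 15.84 + 25.44 + 94.6 = 135.9 mm.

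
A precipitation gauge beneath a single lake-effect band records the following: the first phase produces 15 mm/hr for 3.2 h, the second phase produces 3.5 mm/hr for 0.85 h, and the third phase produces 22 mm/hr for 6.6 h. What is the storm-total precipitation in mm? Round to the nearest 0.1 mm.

Total = Σ Rᵢ Δtᵢ = 15 × 3.2 + 3.5 × 0.85 + 22 × 6.6
      = 48 + 2.975 + 145.2 = 196.2 mm.

total ≈ 196.2 mm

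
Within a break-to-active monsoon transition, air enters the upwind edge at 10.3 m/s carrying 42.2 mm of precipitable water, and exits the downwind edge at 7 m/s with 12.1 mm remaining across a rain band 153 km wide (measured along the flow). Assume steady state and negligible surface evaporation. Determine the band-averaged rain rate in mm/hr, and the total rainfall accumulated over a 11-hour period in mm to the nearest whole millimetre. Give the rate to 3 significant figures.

R ≈ 8.23 mm/hr; total ≈ 91 mm

Column moisture flux per unit crosswind length is F = V × PW.
Inflow: F_in = 10.3 × 42.2 = 434.66 mm·m/s
Outflow: F_out = 7 × 12.1 = 84.7 mm·m/s
Steady-state rate R = (F_in − F_out)/L = (434.66 − 84.7) / 153000 m = 2.287e-03 mm/s.
R = 2.287e-03 × 3600 = 8.23 mm/hr.
Over 11 h: total = 8.23 × 11 = 90.53 ≈ 91 mm.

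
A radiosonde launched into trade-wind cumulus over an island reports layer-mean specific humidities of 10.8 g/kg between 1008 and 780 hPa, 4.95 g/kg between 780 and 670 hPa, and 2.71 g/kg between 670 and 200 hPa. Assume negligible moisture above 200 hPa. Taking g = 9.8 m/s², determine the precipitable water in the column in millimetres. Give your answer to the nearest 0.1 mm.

Precipitable water is the column-integrated vapour mass per unit area: PW = (1/g) Σ q̄ Δp, with q in kg/kg and Δp in Pa (1 kg/m² of water = 1 mm).
Layer 1008–780 hPa: Δp = 228 hPa = 22800 Pa, q̄ = 0.0108 kg/kg → 0.0108 × 22800 / 9.8 = 25.13 mm
Layer 780–670 hPa: Δp = 110 hPa = 11000 Pa, q̄ = 0.00495 kg/kg → 0.00495 × 11000 / 9.8 = 5.56 mm
Layer 670–200 hPa: Δp = 470 hPa = 47000 Pa, q̄ = 0.00271 kg/kg → 0.00271 × 47000 / 9.8 = 13.00 mm
PW = 25.13 + 5.56 + 13.00 = 43.69 ≈ 43.7 mm.

PW ≈ 43.7 mm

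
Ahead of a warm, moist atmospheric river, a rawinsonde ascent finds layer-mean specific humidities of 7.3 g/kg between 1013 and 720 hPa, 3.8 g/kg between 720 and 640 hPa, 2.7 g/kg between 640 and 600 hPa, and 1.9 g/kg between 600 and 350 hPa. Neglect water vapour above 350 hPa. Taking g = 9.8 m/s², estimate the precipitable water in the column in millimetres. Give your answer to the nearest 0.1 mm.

Precipitable water is the column-integrated vapour mass per unit area: PW = (1/g) Σ q̄ Δp, with q in kg/kg and Δp in Pa (1 kg/m² of water = 1 mm).
Layer 1013–720 hPa: Δp = 293 hPa = 29300 Pa, q̄ = 0.0073 kg/kg → 0.0073 × 29300 / 9.8 = 21.83 mm
Layer 720–640 hPa: Δp = 80 hPa = 8000 Pa, q̄ = 0.0038 kg/kg → 0.0038 × 8000 / 9.8 = 3.10 mm
Layer 640–600 hPa: Δp = 40 hPa = 4000 Pa, q̄ = 0.0027 kg/kg → 0.0027 × 4000 / 9.8 = 1.10 mm
Layer 600–350 hPa: Δp = 250 hPa = 25000 Pa, q̄ = 0.0019 kg/kg → 0.0019 × 25000 / 9.8 = 4.85 mm
PW = 21.83 + 3.10 + 1.10 + 4.85 = 30.88 ≈ 30.9 mm.

PW ≈ 30.9 mm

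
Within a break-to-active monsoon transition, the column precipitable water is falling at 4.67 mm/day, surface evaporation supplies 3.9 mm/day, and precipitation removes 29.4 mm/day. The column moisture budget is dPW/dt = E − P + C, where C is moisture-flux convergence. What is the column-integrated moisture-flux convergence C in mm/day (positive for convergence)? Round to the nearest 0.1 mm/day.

C ≈ 20.8 mm/day

dPW/dt = -4.67 mm/day.
C = dPW/dt − E + P = (-4.67) − 3.9 + 29.4 = 20.8 mm/day.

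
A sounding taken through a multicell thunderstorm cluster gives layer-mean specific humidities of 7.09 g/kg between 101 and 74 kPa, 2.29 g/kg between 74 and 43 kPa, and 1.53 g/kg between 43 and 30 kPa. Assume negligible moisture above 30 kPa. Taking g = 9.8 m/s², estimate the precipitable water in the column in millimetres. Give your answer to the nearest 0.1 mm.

Precipitable water is the column-integrated vapour mass per unit area: PW = (1/g) Σ q̄ Δp, with q in kg/kg and Δp in Pa (1 kg/m² of water = 1 mm).
Layer 101–74 kPa: Δp = 270 hPa = 27000 Pa, q̄ = 0.00709 kg/kg → 0.00709 × 27000 / 9.8 = 19.53 mm
Layer 74–43 kPa: Δp = 310 hPa = 31000 Pa, q̄ = 0.00229 kg/kg → 0.00229 × 31000 / 9.8 = 7.24 mm
Layer 43–30 kPa: Δp = 130 hPa = 13000 Pa, q̄ = 0.00153 kg/kg → 0.00153 × 13000 / 9.8 = 2.03 mm
PW = 19.53 + 7.24 + 2.03 = 28.80 ≈ 28.8 mm.

PW ≈ 28.8 mm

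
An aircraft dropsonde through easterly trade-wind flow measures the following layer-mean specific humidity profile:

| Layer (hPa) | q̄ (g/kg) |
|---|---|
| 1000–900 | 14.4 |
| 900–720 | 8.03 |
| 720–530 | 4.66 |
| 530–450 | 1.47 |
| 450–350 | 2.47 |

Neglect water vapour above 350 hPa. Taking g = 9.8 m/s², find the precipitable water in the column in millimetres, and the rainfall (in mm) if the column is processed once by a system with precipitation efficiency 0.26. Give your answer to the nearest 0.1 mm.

Precipitable water is the column-integrated vapour mass per unit area: PW = (1/g) Σ q̄ Δp, with q in kg/kg and Δp in Pa (1 kg/m² of water = 1 mm).
Layer 1000–900 hPa: Δp = 100 hPa = 10000 Pa, q̄ = 0.0144 kg/kg → 0.0144 × 10000 / 9.8 = 14.69 mm
Layer 900–720 hPa: Δp = 180 hPa = 18000 Pa, q̄ = 0.00803 kg/kg → 0.00803 × 18000 / 9.8 = 14.75 mm
Layer 720–530 hPa: Δp = 190 hPa = 19000 Pa, q̄ = 0.00466 kg/kg → 0.00466 × 19000 / 9.8 = 9.03 mm
Layer 530–450 hPa: Δp = 80 hPa = 8000 Pa, q̄ = 0.00147 kg/kg → 0.00147 × 8000 / 9.8 = 1.20 mm
Layer 450–350 hPa: Δp = 100 hPa = 10000 Pa, q̄ = 0.00247 kg/kg → 0.00247 × 10000 / 9.8 = 2.52 mm
PW = 14.69 + 14.75 + 9.03 + 1.20 + 2.52 = 42.19 ≈ 42.2 mm.
Rainfall = ε × PW = 0.26 × 42.2 = 11.0 mm.

PW ≈ 42.2 mm; rainfall ≈ 11.0 mm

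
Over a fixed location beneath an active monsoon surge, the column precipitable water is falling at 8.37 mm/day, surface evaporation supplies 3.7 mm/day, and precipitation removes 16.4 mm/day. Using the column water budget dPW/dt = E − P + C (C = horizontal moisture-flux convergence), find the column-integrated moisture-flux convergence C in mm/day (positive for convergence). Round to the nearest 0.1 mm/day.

C ≈ 4.3 mm/day

dPW/dt = -8.37 mm/day.
C = dPW/dt − E + P = (-8.37) − 3.7 + 16.4 = 4.3 mm/day.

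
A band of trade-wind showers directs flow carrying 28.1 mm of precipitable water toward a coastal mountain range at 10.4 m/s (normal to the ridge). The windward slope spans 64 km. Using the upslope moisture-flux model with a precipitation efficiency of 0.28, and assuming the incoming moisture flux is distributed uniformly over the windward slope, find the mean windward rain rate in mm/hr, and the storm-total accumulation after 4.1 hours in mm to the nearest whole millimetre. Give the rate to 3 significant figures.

Incoming column moisture flux per unit ridge length: F = V × PW = 10.4 × 28.1 = 292.24 mm·m/s.
Spread over the 64 km slope with efficiency ε = 0.28: R = ε·F/W = 0.28 × 292.24 / 64000 m = 1.279e-03 mm/s.
R = 1.279e-03 × 3600 = 4.60 mm/hr.
Over 4.1 h: total = 4.60 × 4.1 = 18.86 ≈ 19 mm.

R ≈ 4.60 mm/hr; total ≈ 19 mm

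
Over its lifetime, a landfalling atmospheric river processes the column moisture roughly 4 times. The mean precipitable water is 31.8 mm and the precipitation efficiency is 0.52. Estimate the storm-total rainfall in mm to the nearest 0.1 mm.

rainfall ≈ 66.1 mm

Each cycle deposits ε × PW = 0.52 × 31.8 = 16.536 mm.
Over 4 cycles: 4 × 16.536 = 66.1 mm.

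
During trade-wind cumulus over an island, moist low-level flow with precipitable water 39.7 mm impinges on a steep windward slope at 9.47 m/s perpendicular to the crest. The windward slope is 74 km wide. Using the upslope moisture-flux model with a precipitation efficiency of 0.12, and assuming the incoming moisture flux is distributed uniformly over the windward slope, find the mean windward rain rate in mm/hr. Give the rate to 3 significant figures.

Incoming column moisture flux per unit ridge length: F = V × PW = 9.47 × 39.7 = 375.959 mm·m/s.
Spread over the 74 km slope with efficiency ε = 0.12: R = ε·F/W = 0.12 × 375.959 / 74000 m = 6.097e-04 mm/s.
R = 6.097e-04 × 3600 = 2.19 mm/hr.

R ≈ 2.19 mm/hr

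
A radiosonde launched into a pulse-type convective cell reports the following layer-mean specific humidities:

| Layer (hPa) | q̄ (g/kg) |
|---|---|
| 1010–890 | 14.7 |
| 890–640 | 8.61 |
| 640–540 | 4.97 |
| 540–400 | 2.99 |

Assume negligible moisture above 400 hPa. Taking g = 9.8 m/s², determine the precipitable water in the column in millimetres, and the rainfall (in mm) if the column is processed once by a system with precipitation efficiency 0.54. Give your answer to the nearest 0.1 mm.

PW ≈ 49.3 mm; rainfall ≈ 26.6 mm

Precipitable water is the column-integrated vapour mass per unit area: PW = (1/g) Σ q̄ Δp, with q in kg/kg and Δp in Pa (1 kg/m² of water = 1 mm).
Layer 1010–890 hPa: Δp = 120 hPa = 12000 Pa, q̄ = 0.0147 kg/kg → 0.0147 × 12000 / 9.8 = 18.00 mm
Layer 890–640 hPa: Δp = 250 hPa = 25000 Pa, q̄ = 0.00861 kg/kg → 0.00861 × 25000 / 9.8 = 21.96 mm
Layer 640–540 hPa: Δp = 100 hPa = 10000 Pa, q̄ = 0.00497 kg/kg → 0.00497 × 10000 / 9.8 = 5.07 mm
Layer 540–400 hPa: Δp = 140 hPa = 14000 Pa, q̄ = 0.00299 kg/kg → 0.00299 × 14000 / 9.8 = 4.27 mm
PW = 18.00 + 21.96 + 5.07 + 4.27 = 49.30 ≈ 49.3 mm.
Rainfall = ε × PW = 0.54 × 49.3 = 26.6 mm.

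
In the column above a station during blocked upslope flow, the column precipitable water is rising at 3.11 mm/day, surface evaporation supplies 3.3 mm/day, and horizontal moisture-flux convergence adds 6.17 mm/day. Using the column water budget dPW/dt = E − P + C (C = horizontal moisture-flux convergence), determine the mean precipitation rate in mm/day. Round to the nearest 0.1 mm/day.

P ≈ 6.4 mm/day

dPW/dt = +3.11 mm/day.
P = E + C − dPW/dt = 3.3 + (6.17) − (+3.11) = 6.4 mm/day.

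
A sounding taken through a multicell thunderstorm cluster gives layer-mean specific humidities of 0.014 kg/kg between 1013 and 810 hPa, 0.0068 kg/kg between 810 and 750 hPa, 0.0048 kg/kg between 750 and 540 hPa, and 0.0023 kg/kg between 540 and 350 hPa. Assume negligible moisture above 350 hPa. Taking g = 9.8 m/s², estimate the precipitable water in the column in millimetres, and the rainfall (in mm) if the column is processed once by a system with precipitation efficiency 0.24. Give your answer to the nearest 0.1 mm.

Precipitable water is the column-integrated vapour mass per unit area: PW = (1/g) Σ q̄ Δp, with q in kg/kg and Δp in Pa (1 kg/m² of water = 1 mm).
Layer 1013–810 hPa: Δp = 203 hPa = 20300 Pa, q̄ = 0.014 kg/kg → 0.014 × 20300 / 9.8 = 29.00 mm
Layer 810–750 hPa: Δp = 60 hPa = 6000 Pa, q̄ = 0.0068 kg/kg → 0.0068 × 6000 / 9.8 = 4.16 mm
Layer 750–540 hPa: Δp = 210 hPa = 21000 Pa, q̄ = 0.0048 kg/kg → 0.0048 × 21000 / 9.8 = 10.29 mm
Layer 540–350 hPa: Δp = 190 hPa = 19000 Pa, q̄ = 0.0023 kg/kg → 0.0023 × 19000 / 9.8 = 4.46 mm
PW = 29.00 + 4.16 + 10.29 + 4.46 = 47.91 ≈ 47.9 mm.
Rainfall = ε × PW = 0.24 × 47.9 = 11.5 mm.

PW ≈ 47.9 mm; rainfall ≈ 11.5 mm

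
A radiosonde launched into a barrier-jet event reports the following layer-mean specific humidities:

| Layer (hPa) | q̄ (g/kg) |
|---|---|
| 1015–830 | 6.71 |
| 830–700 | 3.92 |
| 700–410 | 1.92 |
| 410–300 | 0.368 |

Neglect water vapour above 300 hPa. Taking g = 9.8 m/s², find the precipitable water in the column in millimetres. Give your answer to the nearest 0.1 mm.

Precipitable water is the column-integrated vapour mass per unit area: PW = (1/g) Σ q̄ Δp, with q in kg/kg and Δp in Pa (1 kg/m² of water = 1 mm).
Layer 1015–830 hPa: Δp = 185 hPa = 18500 Pa, q̄ = 0.00671 kg/kg → 0.00671 × 18500 / 9.8 = 12.67 mm
Layer 830–700 hPa: Δp = 130 hPa = 13000 Pa, q̄ = 0.00392 kg/kg → 0.00392 × 13000 / 9.8 = 5.20 mm
Layer 700–410 hPa: Δp = 290 hPa = 29000 Pa, q̄ = 0.00192 kg/kg → 0.00192 × 29000 / 9.8 = 5.68 mm
Layer 410–300 hPa: Δp = 110 hPa = 11000 Pa, q̄ = 0.000368 kg/kg → 0.000368 × 11000 / 9.8 = 0.41 mm
PW = 12.67 + 5.20 + 5.68 + 0.41 = 23.96 ≈ 24.0 mm.

PW ≈ 24.0 mm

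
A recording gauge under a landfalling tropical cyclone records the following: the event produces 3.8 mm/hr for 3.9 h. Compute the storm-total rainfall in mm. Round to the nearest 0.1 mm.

Total = Σ Rᵢ Δtᵢ = 3.8 × 3.9
      = 14.82 = 14.8 mm.

total ≈ 14.8 mm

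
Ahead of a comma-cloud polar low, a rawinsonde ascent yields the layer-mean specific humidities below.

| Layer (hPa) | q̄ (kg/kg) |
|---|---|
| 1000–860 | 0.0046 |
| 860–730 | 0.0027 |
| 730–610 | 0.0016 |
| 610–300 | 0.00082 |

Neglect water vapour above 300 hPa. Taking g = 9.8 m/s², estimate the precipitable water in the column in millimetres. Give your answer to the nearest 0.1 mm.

Precipitable water is the column-integrated vapour mass per unit area: PW = (1/g) Σ q̄ Δp, with q in kg/kg and Δp in Pa (1 kg/m² of water = 1 mm).
Layer 1000–860 hPa: Δp = 140 hPa = 14000 Pa, q̄ = 0.0046 kg/kg → 0.0046 × 14000 / 9.8 = 6.57 mm
Layer 860–730 hPa: Δp = 130 hPa = 13000 Pa, q̄ = 0.0027 kg/kg → 0.0027 × 13000 / 9.8 = 3.58 mm
Layer 730–610 hPa: Δp = 120 hPa = 12000 Pa, q̄ = 0.0016 kg/kg → 0.0016 × 12000 / 9.8 = 1.96 mm
Layer 610–300 hPa: Δp = 310 hPa = 31000 Pa, q̄ = 0.00082 kg/kg → 0.00082 × 31000 / 9.8 = 2.59 mm
PW = 6.57 + 3.58 + 1.96 + 2.59 = 14.70 ≈ 14.7 mm.

PW ≈ 14.7 mm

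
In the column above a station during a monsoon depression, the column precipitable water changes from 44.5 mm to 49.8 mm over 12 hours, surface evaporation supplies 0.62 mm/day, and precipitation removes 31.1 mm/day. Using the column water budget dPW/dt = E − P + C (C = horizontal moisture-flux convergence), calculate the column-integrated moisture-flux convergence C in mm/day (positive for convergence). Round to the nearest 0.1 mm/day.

dPW/dt = (49.8 − 44.5) mm / (12/24 day) = +10.600 mm/day.
C = dPW/dt − E + P = (+10.600) − 0.62 + 31.1 = 41.1 mm/day.

C ≈ 41.1 mm/day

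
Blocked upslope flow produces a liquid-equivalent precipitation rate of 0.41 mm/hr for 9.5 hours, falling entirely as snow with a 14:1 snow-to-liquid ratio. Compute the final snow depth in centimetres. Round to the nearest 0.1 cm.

Liquid-equivalent depth = 0.41 × 9.5 = 3.895 mm.
Snow depth = 3.895 mm × 14 = 54.53 mm = 5.5 cm.

snow depth ≈ 5.5 cm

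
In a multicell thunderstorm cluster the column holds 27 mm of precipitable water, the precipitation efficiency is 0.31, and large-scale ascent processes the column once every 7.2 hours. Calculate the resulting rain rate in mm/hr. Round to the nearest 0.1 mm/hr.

R ≈ 1.2 mm/hr

Each overturning extracts ε × PW = 0.31 × 27 = 8.37 mm.
Rate = ε·PW / τ = 8.37 / 7.2 h = 1.2 mm/hr.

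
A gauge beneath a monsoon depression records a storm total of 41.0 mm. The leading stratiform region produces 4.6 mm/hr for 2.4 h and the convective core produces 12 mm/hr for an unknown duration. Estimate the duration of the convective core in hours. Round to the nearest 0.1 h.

duration ≈ 2.5 h

Known phases: 4.6 × 2.4 = 11.04 mm.
Remaining depth = 41.0 − 11.04 = 29.96 mm.
Duration = 29.96 / 12 = 2.5 h.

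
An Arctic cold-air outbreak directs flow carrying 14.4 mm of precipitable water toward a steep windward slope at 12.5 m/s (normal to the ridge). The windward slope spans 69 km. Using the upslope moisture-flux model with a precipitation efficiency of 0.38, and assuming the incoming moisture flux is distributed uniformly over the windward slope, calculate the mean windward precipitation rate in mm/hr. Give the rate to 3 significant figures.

R ≈ 3.57 mm/hr

Incoming column moisture flux per unit ridge length: F = V × PW = 12.5 × 14.4 = 180 mm·m/s.
Spread over the 69 km slope with efficiency ε = 0.38: R = ε·F/W = 0.38 × 180 / 69000 m = 9.913e-04 mm/s.
R = 9.913e-04 × 3600 = 3.57 mm/hr.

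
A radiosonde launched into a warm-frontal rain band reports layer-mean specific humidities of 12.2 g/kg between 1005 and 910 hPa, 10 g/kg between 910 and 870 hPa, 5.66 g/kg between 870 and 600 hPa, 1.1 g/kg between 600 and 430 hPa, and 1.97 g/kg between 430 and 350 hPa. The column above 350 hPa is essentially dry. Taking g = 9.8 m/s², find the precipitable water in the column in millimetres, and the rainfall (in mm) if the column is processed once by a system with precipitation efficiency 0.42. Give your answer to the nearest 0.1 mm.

Precipitable water is the column-integrated vapour mass per unit area: PW = (1/g) Σ q̄ Δp, with q in kg/kg and Δp in Pa (1 kg/m² of water = 1 mm).
Layer 1005–910 hPa: Δp = 95 hPa = 9500 Pa, q̄ = 0.0122 kg/kg → 0.0122 × 9500 / 9.8 = 11.83 mm
Layer 910–870 hPa: Δp = 40 hPa = 4000 Pa, q̄ = 0.01 kg/kg → 0.01 × 4000 / 9.8 = 4.08 mm
Layer 870–600 hPa: Δp = 270 hPa = 27000 Pa, q̄ = 0.00566 kg/kg → 0.00566 × 27000 / 9.8 = 15.59 mm
Layer 600–430 hPa: Δp = 170 hPa = 17000 Pa, q̄ = 0.0011 kg/kg → 0.0011 × 17000 / 9.8 = 1.91 mm
Layer 430–350 hPa: Δp = 80 hPa = 8000 Pa, q̄ = 0.00197 kg/kg → 0.00197 × 8000 / 9.8 = 1.61 mm
PW = 11.83 + 4.08 + 15.59 + 1.91 + 1.61 = 35.02 ≈ 35.0 mm.
Rainfall = ε × PW = 0.42 × 35.0 = 14.7 mm.

PW ≈ 35.0 mm; rainfall ≈ 14.7 mm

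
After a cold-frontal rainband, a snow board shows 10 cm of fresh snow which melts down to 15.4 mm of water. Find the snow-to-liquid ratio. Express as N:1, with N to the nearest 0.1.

Ratio = snow depth / SWE = 100 mm / 15.4 mm = 6.5, i.e. 6.5:1.

ratio ≈ 6.5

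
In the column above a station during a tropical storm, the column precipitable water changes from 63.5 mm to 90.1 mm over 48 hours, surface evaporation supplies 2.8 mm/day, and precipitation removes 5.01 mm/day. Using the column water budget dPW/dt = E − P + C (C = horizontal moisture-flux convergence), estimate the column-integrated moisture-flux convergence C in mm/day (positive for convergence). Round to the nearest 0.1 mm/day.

C ≈ 15.5 mm/day

dPW/dt = (90.1 − 63.5) mm / (48/24 day) = +13.300 mm/day.
C = dPW/dt − E + P = (+13.300) − 2.8 + 5.01 = 15.5 mm/day.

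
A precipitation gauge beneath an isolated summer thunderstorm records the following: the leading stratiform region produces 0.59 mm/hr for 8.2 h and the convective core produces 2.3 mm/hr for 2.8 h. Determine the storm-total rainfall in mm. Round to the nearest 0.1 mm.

Total = Σ Rᵢ Δtᵢ = 0.59 × 8.2 + 2.3 × 2.8
      = 4.838 + 6.44 = 11.3 mm.

total ≈ 11.3 mm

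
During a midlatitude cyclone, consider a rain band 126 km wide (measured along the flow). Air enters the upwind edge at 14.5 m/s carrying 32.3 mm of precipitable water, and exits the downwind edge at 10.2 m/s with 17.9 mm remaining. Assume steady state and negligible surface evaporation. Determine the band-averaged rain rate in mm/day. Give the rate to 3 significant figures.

Column moisture flux per unit crosswind length is F = V × PW.
Inflow: F_in = 14.5 × 32.3 = 468.35 mm·m/s
Outflow: F_out = 10.2 × 17.9 = 182.58 mm·m/s
Steady-state rate R = (F_in − F_out)/L = (468.35 − 182.58) / 126000 m = 2.268e-03 mm/s.
R = 2.268e-03 × 3600 × 24 = 196 mm/day.

R ≈ 196 mm/day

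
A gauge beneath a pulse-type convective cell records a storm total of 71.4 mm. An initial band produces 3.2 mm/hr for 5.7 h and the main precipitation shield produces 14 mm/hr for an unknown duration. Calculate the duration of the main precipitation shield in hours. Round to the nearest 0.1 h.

Known phases: 3.2 × 5.7 = 18.24 mm.
Remaining depth = 71.4 − 18.24 = 53.16 mm.
Duration = 53.16 / 14 = 3.8 h.

duration ≈ 3.8 h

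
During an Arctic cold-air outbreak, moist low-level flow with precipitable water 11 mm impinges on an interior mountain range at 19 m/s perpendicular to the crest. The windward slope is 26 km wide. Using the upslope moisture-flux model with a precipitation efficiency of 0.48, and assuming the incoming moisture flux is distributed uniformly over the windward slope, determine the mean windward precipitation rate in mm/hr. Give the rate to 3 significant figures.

R ≈ 13.9 mm/hr

Incoming column moisture flux per unit ridge length: F = V × PW = 19 × 11 = 209 mm·m/s.
Spread over the 26 km slope with efficiency ε = 0.48: R = ε·F/W = 0.48 × 209 / 26000 m = 3.858e-03 mm/s.
R = 3.858e-03 × 3600 = 13.9 mm/hr.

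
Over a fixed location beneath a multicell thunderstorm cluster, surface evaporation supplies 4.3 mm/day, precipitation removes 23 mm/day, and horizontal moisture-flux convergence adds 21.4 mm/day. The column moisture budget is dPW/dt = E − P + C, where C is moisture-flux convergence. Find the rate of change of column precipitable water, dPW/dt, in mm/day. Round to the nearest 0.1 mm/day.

dPW/dt ≈ 2.7 mm/day

dPW/dt = E − P + C = 4.3 − 23 + (21.4) = 2.7 mm/day.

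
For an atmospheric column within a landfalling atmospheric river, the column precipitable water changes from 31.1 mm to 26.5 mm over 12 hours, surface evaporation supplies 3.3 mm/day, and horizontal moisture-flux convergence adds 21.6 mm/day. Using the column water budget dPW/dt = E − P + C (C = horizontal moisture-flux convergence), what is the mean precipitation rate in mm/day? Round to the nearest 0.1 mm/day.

dPW/dt = (26.5 − 31.1) mm / (12/24 day) = -9.200 mm/day.
P = E + C − dPW/dt = 3.3 + (21.6) − (-9.200) = 34.1 mm/day.

P ≈ 34.1 mm/day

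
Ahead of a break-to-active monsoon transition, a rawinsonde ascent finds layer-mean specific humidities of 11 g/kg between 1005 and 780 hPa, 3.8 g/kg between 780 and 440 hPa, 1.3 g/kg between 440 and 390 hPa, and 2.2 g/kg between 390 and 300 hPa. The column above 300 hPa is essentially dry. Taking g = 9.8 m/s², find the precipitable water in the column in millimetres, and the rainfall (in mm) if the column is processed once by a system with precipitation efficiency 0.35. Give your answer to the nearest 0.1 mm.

Precipitable water is the column-integrated vapour mass per unit area: PW = (1/g) Σ q̄ Δp, with q in kg/kg and Δp in Pa (1 kg/m² of water = 1 mm).
Layer 1005–780 hPa: Δp = 225 hPa = 22500 Pa, q̄ = 0.011 kg/kg → 0.011 × 22500 / 9.8 = 25.26 mm
Layer 780–440 hPa: Δp = 340 hPa = 34000 Pa, q̄ = 0.0038 kg/kg → 0.0038 × 34000 / 9.8 = 13.18 mm
Layer 440–390 hPa: Δp = 50 hPa = 5000 Pa, q̄ = 0.0013 kg/kg → 0.0013 × 5000 / 9.8 = 0.66 mm
Layer 390–300 hPa: Δp = 90 hPa = 9000 Pa, q̄ = 0.0022 kg/kg → 0.0022 × 9000 / 9.8 = 2.02 mm
PW = 25.26 + 13.18 + 0.66 + 2.02 = 41.12 ≈ 41.1 mm.
Rainfall = ε × PW = 0.35 × 41.1 = 14.4 mm.

PW ≈ 41.1 mm; rainfall ≈ 14.4 mm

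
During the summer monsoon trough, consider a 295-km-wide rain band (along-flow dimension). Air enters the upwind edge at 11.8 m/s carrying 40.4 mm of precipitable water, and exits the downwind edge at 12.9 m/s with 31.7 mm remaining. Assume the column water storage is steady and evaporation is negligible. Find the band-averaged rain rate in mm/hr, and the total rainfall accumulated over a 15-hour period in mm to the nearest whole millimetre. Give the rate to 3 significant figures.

Column moisture flux per unit crosswind length is F = V × PW.
Inflow: F_in = 11.8 × 40.4 = 476.72 mm·m/s
Outflow: F_out = 12.9 × 31.7 = 408.93 mm·m/s
Steady-state rate R = (F_in − F_out)/L = (476.72 − 408.93) / 295000 m = 2.298e-04 mm/s.
R = 2.298e-04 × 3600 = 0.827 mm/hr.
Over 15 h: total = 0.827 × 15 = 12.405 ≈ 12 mm.

R ≈ 0.827 mm/hr; total ≈ 12 mm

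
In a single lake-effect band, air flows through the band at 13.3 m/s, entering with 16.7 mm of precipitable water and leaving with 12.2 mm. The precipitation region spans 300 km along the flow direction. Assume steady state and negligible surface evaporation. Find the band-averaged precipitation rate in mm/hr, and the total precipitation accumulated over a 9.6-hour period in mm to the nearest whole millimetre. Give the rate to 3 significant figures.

Column moisture flux per unit crosswind length is F = V × PW.
Inflow: F_in = 13.3 × 16.7 = 222.11 mm·m/s
Outflow: F_out = 13.3 × 12.2 = 162.26 mm·m/s
Steady-state rate R = (F_in − F_out)/L = (222.11 − 162.26) / 300000 m = 1.995e-04 mm/s.
R = 1.995e-04 × 3600 = 0.718 mm/hr.
Over 9.6 h: total = 0.718 × 9.6 = 6.8928 ≈ 7 mm.

R ≈ 0.718 mm/hr; total ≈ 7 mm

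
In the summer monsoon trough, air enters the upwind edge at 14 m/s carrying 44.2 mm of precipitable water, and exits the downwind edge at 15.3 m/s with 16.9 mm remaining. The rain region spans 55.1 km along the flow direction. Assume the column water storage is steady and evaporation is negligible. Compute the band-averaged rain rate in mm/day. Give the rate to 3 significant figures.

R ≈ 565 mm/day

Column moisture flux per unit crosswind length is F = V × PW.
Inflow: F_in = 14 × 44.2 = 618.8 mm·m/s
Outflow: F_out = 15.3 × 16.9 = 258.57 mm·m/s
Steady-state rate R = (F_in − F_out)/L = (618.8 − 258.57) / 55100 m = 6.538e-03 mm/s.
R = 6.538e-03 × 3600 × 24 = 565 mm/day.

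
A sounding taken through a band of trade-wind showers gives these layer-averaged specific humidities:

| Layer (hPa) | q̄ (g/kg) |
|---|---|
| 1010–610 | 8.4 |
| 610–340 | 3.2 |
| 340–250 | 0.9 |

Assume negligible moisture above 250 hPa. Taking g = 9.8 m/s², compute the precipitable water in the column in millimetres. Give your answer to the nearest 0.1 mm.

Precipitable water is the column-integrated vapour mass per unit area: PW = (1/g) Σ q̄ Δp, with q in kg/kg and Δp in Pa (1 kg/m² of water = 1 mm).
Layer 1010–610 hPa: Δp = 400 hPa = 40000 Pa, q̄ = 0.0084 kg/kg → 0.0084 × 40000 / 9.8 = 34.29 mm
Layer 610–340 hPa: Δp = 270 hPa = 27000 Pa, q̄ = 0.0032 kg/kg → 0.0032 × 27000 / 9.8 = 8.82 mm
Layer 340–250 hPa: Δp = 90 hPa = 9000 Pa, q̄ = 0.0009 kg/kg → 0.0009 × 9000 / 9.8 = 0.83 mm
PW = 34.29 + 8.82 + 0.83 = 43.94 ≈ 43.9 mm.

PW ≈ 43.9 mm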